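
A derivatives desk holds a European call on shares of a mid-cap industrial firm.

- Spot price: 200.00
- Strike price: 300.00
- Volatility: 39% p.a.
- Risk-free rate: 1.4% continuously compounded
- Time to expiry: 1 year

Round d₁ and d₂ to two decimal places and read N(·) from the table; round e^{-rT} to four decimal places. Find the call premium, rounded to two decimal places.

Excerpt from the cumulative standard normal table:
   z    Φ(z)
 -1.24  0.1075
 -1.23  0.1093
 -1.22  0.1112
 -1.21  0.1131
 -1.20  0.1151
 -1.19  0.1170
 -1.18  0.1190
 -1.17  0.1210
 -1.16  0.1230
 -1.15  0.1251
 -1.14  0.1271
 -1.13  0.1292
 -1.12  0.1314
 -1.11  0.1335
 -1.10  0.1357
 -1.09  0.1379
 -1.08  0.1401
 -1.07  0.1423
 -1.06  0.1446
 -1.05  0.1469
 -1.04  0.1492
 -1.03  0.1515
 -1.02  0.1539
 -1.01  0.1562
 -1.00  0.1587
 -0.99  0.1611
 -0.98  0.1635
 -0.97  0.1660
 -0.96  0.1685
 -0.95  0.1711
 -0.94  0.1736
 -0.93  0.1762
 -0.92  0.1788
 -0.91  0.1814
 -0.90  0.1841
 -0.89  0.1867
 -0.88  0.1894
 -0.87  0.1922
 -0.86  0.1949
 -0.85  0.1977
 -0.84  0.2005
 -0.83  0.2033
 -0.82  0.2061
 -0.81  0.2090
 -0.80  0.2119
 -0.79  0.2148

7.75

σ√T = 0.39·√1 = 0.3900
ln(S/K) + (r + σ²/2)T = ln(200/300) + (0.014 + 0.39²/2)·1 = -0.4055 + 0.0901 = -0.3154
d₁ = -0.3154 / 0.3900 = -0.8088 ≈ -0.81
d₂ = d₁ − σ√T = -0.8088 − 0.3900 = -1.1988 ≈ -1.20
e^(−rT) = e^(−0.014·1) = 0.9861
C = 200·N(-0.81) − 300·0.9861·N(-1.20) = 200·0.2090 − 300·0.9861·0.1151 = 41.8000 − 34.0500 = 7.7500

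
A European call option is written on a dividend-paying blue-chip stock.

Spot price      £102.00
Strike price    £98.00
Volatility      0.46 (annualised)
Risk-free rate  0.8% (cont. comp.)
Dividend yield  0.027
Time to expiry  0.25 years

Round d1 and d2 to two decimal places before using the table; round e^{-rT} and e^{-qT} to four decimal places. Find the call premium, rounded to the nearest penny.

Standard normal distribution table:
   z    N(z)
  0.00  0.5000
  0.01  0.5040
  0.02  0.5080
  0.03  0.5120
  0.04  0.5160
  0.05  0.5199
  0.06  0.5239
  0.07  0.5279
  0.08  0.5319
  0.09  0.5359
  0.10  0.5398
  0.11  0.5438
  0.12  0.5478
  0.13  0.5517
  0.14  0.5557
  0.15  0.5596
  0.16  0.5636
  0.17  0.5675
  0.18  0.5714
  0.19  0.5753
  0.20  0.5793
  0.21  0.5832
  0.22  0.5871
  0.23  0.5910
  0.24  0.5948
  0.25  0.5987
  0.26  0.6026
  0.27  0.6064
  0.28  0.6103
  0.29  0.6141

£10.97

T = 0.25;  σ√T = 0.2300
d₁ = [ln(102/98) + (0.008 − 0.027 + 0.46²/2)·0.25] / 0.2300 = [0.0400 + 0.0217] / 0.2300 = 0.2683 ⇒ 0.27
d₂ = d₁ − σ√T = 0.2683 − 0.2300 = 0.0383 ⇒ 0.04
exp(−qT) = exp(−0.027·0.25) = 0.9933;  exp(−rT) = exp(−0.008·0.25) = 0.9980
N(d₁) = N(0.27) = 0.6064;  N(d₂) = N(0.04) = 0.5160
C = 102·0.9933·0.6064 − 98·0.9980·0.5160 = 61.4384 − 50.4669 = 10.9715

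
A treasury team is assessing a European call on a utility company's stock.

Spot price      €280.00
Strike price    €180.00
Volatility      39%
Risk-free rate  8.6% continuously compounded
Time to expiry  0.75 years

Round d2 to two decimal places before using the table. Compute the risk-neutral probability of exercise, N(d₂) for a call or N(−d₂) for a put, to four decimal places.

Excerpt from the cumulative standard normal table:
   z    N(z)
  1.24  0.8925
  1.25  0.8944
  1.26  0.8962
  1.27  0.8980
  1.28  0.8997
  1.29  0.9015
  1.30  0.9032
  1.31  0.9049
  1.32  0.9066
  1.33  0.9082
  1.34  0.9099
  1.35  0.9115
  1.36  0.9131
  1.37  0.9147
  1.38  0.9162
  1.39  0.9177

T = 0.75;  σ√T = 0.3377
d₁ = [ln(280/180) + (0.086 + 0.39²/2)·0.75] / 0.3377 = [0.4418 + 0.1215] / 0.3377 = 1.6680 ⇒ 1.67
d₂ = d₁ − σ√T = 1.6680 − 0.3377 = 1.3303 ⇒ 1.33
Pr(exercise) under Q = N(d₂) = 0.9082

0.9082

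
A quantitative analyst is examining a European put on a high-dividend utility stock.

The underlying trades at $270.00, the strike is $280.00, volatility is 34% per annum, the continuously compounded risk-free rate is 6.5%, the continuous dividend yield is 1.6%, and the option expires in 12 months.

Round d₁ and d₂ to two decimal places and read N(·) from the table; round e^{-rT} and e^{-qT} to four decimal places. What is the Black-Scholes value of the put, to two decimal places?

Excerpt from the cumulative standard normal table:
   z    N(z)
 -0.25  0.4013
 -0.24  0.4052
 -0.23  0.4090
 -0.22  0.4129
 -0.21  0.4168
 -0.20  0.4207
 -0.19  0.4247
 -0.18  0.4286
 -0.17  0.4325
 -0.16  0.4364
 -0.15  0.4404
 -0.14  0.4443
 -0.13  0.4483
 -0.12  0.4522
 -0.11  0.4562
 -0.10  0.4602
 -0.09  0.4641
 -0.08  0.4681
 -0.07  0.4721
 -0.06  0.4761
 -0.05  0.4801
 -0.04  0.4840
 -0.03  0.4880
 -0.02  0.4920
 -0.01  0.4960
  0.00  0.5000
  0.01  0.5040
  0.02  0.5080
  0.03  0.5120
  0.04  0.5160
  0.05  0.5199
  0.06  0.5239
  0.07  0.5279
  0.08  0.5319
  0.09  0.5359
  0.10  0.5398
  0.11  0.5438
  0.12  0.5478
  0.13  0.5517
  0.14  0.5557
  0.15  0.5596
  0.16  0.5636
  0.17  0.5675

σ√T = 0.34 × 1.0000 = 0.3400
d₁ = [ln(270/280) + (0.065 − 0.016 + ½·0.34²)·1] / (σ√T) = (-0.0364 + 0.1068) / 0.3400 = 0.2072 ≈ 0.21
d₂ = 0.2072 − 0.3400 = -0.1328 ≈ -0.13
e^(−qT) = e^(−0.016·1) = 0.9841;  e^(−rT) = e^(−0.065·1) = 0.9371
P = 280·0.9371·N(0.13) − 270·0.9841·N(-0.21) = 280·0.9371·0.5517 − 270·0.9841·0.4168 = 144.7595 − 110.7467 = 34.0128

$34.01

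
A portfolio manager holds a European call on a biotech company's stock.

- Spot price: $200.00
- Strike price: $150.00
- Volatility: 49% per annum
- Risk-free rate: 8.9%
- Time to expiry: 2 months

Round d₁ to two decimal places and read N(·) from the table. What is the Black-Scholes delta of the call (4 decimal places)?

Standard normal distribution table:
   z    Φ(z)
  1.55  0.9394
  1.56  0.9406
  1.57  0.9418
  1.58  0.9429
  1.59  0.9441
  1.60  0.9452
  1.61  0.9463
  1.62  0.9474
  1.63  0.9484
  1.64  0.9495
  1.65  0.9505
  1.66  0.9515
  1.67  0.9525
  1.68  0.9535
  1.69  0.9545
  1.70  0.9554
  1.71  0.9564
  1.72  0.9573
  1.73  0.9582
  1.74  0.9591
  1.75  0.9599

0.9463

T = 0.1667;  σ√T = 0.2000
d₁ = [ln(200/150) + (0.089 + 0.49²/2)·0.1667] / 0.2000 = [0.2877 + 0.0348] / 0.2000 = 1.6123 → 1.61
N(d₁) = N(1.61) = 0.9463
Δ_call = N(d₁) = 0.9463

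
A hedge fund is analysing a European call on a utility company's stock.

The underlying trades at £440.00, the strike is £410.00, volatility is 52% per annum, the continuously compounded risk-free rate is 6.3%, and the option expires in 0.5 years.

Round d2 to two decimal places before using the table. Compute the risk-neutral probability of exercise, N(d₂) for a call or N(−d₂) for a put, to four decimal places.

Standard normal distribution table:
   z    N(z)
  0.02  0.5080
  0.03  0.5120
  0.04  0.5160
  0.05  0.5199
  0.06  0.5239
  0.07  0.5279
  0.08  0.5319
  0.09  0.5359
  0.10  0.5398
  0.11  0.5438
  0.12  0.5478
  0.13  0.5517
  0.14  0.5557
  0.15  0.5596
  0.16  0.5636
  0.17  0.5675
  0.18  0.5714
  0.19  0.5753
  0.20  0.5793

0.5359

T = 0.5;  σ√T = 0.3677
d₁ = [ln(440/410) + (0.063 + 0.52²/2)·0.5] / 0.3677 = [0.0706 + 0.0991] / 0.3677 = 0.4616 ⇒ 0.46
d₂ = d₁ − σ√T = 0.4616 − 0.3677 = 0.0939 ⇒ 0.09
Risk-neutral Pr[S_T > K] = N(d₂) = N(0.09) = 0.5359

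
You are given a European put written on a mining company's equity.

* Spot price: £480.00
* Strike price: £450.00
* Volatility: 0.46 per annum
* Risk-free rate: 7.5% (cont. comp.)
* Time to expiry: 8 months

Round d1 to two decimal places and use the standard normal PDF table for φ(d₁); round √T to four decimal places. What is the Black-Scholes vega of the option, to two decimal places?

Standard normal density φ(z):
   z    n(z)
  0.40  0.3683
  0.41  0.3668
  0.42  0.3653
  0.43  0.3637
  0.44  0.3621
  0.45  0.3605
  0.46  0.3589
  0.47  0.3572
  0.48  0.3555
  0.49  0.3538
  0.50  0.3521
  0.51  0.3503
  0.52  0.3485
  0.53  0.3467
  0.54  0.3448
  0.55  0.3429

T = 0.6667;  σ√T = 0.3756
d₁ = [ln(480/450) + (0.075 + ½·0.46²)·0.6667] / (σ√T) = (0.0645 + 0.1205) / 0.3756 = 0.4928 which rounds to 0.49
√T = √0.6667 = 0.8165
φ(d₁) = φ(0.49) = 0.3538
vega = S·φ(d₁)·√T = 480·0.3538·0.8165 = 138.6613

138.66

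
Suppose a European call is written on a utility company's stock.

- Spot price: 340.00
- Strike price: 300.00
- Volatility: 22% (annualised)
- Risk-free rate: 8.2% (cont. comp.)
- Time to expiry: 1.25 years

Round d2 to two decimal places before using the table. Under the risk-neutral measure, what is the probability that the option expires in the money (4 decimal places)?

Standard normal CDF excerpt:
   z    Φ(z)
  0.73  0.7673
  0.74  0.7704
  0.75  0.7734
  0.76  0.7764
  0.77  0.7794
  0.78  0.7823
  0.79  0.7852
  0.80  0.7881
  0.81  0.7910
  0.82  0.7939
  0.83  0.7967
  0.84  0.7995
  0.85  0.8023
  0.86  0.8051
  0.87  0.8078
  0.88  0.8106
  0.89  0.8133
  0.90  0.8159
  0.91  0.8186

0.7881

σ√T = 0.22 × 1.1180 = 0.2460
d₁ = [ln(340/300) + (0.082 + 0.22²/2)·1.25] / 0.2460 = [0.1252 + 0.1328] / 0.2460 = 1.0486 which rounds to 1.05
d₂ = d₁ − σ√T = 1.0486 − 0.2460 = 0.8026 which rounds to 0.80
Pr(exercise) under Q = N(d₂) = 0.7881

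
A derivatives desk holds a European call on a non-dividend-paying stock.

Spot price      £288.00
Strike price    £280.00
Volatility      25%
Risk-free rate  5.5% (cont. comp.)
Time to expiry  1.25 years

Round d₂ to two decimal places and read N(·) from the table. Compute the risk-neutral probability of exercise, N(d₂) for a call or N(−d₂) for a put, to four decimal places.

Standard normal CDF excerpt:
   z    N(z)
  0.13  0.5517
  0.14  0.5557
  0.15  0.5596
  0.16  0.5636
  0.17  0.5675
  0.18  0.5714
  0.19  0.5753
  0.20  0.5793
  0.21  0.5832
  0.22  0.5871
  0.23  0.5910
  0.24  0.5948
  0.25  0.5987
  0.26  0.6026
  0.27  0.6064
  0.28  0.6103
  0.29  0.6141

σ√T = 0.25 × 1.1180 = 0.2795
d₁ = [ln(288/280) + (0.055 + 0.25²/2)·1.25] / 0.2795 = [0.0282 + 0.1078] / 0.2795 = 0.4865 which rounds to 0.49
d₂ = d₁ − σ√T = 0.4865 − 0.2795 = 0.2070 which rounds to 0.21
Risk-neutral Pr[S_T > K] = N(d₂) = N(0.21) = 0.5832

0.5832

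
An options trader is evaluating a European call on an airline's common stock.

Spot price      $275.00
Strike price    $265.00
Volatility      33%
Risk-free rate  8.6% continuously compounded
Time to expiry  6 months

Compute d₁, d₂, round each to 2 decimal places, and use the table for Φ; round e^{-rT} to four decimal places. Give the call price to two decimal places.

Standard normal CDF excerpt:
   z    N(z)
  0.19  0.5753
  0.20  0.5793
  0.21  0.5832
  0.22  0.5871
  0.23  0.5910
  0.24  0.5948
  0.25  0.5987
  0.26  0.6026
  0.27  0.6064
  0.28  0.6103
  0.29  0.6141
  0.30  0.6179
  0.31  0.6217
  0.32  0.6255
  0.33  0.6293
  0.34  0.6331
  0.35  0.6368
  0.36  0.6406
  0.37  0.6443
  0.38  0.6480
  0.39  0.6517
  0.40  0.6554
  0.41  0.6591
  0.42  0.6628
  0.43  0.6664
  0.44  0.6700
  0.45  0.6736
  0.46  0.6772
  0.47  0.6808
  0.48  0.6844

$36.21

σ√T = 0.33 × 0.7071 = 0.2333
d₁ = [ln(275/265) + (0.086 + 0.33²/2)·0.5] / 0.2333 = [0.0370 + 0.0702] / 0.2333 = 0.4597 ≈ 0.46
d₂ = d₁ − σ√T = 0.4597 − 0.2333 = 0.2263 ≈ 0.23
exp(−rT) = exp(−0.086·0.5) = 0.9579
N(d₁) = N(0.46) = 0.6772;  N(d₂) = N(0.23) = 0.5910
C = 275·0.6772 − 265·0.9579·0.5910 = 186.2300 − 150.0215 = 36.2085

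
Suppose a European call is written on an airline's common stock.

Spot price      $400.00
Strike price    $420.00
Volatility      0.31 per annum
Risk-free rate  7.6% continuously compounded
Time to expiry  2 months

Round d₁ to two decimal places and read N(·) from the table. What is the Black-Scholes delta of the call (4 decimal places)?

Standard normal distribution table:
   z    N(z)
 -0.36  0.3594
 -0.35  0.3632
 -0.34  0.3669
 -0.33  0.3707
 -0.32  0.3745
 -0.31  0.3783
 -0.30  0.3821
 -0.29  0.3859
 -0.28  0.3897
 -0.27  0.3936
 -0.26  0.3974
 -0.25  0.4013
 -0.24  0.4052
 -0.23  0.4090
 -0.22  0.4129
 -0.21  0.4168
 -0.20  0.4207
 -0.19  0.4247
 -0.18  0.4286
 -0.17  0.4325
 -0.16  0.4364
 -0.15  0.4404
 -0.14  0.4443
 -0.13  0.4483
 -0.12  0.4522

σ√T = 0.31·√0.1667 = 0.1266
d₁ = [ln(400/420) + (0.076 + 0.31²/2)·0.1667] / 0.1266 = [-0.0488 + 0.0207] / 0.1266 = -0.2222 ⇒ -0.22
N(d₁) = N(-0.22) = 0.4129
Δ_call = N(d₁) = 0.4129

0.4129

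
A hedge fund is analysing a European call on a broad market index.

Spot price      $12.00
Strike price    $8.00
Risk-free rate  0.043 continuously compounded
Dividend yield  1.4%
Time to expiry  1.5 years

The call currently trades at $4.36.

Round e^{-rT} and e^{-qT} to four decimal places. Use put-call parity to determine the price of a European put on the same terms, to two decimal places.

$0.11

e^(−qT) = e^(−0.014·1.5) = 0.9792;  e^(−rT) = e^(−0.043·1.5) = 0.9375
Put-call parity: C − P = S·e^(−qT) − K·e^(−rT) = 12·0.9792 − 8·0.9375 = 11.7504 − 7.5000 = 4.2504
P = C − (C − P) = 4.36 − (4.2504) = 0.1096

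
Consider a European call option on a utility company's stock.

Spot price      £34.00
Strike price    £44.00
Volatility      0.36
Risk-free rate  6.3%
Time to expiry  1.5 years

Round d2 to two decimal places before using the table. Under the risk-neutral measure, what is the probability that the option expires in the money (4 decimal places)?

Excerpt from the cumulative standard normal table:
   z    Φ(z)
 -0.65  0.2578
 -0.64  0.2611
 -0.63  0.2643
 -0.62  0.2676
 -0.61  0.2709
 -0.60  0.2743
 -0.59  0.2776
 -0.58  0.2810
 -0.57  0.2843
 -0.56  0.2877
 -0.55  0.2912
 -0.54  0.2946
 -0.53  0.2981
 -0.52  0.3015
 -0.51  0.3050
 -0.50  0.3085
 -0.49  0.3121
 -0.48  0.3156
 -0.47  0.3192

σ√T = 0.36·√1.5 = 0.4409
d₁ = [ln(34/44) + (0.063 + 0.36²/2)·1.5] / 0.4409 = [-0.2578 + 0.1917] / 0.4409 = -0.1500 ⇒ -0.15
d₂ = d₁ − σ√T = -0.1500 − 0.4409 = -0.5909 ⇒ -0.59
Pr(exercise) under Q = N(d₂) = 0.2776

0.2776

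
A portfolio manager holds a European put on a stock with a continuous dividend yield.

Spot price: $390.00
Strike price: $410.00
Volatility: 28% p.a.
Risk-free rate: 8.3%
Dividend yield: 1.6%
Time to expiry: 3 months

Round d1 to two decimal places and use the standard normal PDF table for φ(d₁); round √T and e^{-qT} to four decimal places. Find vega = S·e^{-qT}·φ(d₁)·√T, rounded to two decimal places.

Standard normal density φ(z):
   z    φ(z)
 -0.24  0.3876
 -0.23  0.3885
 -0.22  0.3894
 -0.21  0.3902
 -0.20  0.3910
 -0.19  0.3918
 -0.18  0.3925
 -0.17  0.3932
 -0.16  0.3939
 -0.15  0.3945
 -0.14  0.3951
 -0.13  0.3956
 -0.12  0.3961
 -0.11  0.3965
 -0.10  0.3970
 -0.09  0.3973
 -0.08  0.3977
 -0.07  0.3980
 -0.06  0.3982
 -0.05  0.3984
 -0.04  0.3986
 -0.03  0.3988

76.37

σ√T = 0.28 × 0.5000 = 0.1400
d₁ = [ln(390/410) + (0.083 − 0.016 + ½·0.28²)·0.25] / (σ√T) = (-0.0500 + 0.0266) / 0.1400 = -0.1676 ⇒ -0.17
√T = √0.25 = 0.5000
φ(d₁) = φ(-0.17) = 0.3932
e^(−qT) = e^(−0.016·0.25) = 0.9960
vega = S·e^(−qT)·φ(d₁)·√T = 390·0.9960·0.3932·0.5000 = 76.3673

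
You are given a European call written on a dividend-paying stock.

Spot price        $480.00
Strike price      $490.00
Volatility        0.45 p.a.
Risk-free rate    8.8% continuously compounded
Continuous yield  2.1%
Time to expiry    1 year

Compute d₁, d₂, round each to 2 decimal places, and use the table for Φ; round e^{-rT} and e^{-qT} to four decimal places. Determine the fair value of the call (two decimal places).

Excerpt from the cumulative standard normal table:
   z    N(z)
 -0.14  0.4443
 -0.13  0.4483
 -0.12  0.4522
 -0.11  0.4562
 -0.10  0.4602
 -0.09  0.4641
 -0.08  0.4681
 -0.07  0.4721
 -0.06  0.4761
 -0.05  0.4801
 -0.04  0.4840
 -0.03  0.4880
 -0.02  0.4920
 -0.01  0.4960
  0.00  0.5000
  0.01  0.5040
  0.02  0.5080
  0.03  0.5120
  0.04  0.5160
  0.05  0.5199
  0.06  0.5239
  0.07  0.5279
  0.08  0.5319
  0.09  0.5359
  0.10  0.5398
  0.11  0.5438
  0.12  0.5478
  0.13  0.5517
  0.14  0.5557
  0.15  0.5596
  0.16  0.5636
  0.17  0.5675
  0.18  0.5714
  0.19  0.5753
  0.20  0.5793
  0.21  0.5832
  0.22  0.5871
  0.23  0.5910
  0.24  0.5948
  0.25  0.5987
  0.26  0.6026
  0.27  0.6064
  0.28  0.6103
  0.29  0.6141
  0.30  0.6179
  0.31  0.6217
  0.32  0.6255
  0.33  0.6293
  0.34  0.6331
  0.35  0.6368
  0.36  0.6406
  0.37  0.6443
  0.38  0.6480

$92.86

T = 1;  σ√T = 0.4500
ln(S/K) + (r − q + σ²/2)T = ln(480/490) + (0.088 − 0.021 + 0.45²/2)·1 = -0.0206 + 0.1683 = 0.1476
d₁ = 0.1476 / 0.4500 = 0.3281 ⇒ 0.33
d₂ = d₁ − σ√T = 0.3281 − 0.4500 = -0.1219 ⇒ -0.12
exp(−qT) = exp(−0.021·1) = 0.9792;  exp(−rT) = exp(−0.088·1) = 0.9158
C = 480·0.9792·N(0.33) − 490·0.9158·N(-0.12) = 480·0.9792·0.6293 − 490·0.9158·0.4522 = 295.7811 − 202.9211 = 92.8599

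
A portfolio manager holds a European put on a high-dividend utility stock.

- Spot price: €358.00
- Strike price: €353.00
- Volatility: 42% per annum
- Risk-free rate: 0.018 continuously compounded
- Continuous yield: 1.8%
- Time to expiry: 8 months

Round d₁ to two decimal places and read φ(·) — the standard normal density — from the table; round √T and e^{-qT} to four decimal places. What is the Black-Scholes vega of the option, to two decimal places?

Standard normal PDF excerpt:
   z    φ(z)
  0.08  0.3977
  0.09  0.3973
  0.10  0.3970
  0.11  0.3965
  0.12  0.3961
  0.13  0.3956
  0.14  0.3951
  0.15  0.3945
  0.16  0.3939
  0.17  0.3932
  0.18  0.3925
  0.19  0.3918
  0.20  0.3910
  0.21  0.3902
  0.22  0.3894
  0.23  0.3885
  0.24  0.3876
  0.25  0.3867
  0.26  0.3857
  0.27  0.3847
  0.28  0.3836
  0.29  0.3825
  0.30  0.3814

112.70

σ√T = 0.42 × 0.8165 = 0.3429
d₁ = [ln(358/353) + (0.018 − 0.018 + 0.42²/2)·0.6667] / 0.3429 = [0.0141 + 0.0588] / 0.3429 = 0.2125 which rounds to 0.21
√T = √0.6667 = 0.8165
φ(d₁) = φ(0.21) = 0.3902
e^(−qT) = e^(−0.018·0.6667) = 0.9881
vega = S·e^(−qT)·φ(d₁)·√T = 358·0.9881·0.3902·0.8165 = 112.7009
(Vega is the same for a European call and put with the same parameters.)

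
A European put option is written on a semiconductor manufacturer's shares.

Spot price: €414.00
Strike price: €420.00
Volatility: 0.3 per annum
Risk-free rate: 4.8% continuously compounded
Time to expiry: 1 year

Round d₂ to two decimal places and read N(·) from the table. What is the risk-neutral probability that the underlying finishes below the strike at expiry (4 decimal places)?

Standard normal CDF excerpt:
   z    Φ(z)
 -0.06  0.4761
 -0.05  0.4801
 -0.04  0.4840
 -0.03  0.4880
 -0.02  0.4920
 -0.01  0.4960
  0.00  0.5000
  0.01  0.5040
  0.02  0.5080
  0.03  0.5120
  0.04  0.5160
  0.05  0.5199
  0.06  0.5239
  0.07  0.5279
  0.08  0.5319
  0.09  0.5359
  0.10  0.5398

σ√T = 0.3·√1 = 0.3000
ln(S/K) + (r + σ²/2)T = ln(414/420) + (0.048 + 0.3²/2)·1 = -0.0144 + 0.0930 = 0.0786
d₁ = 0.0786 / 0.3000 = 0.2620 ≈ 0.26
d₂ = d₁ − σ√T = 0.2620 − 0.3000 = -0.0380 ≈ -0.04
Pr(exercise) under Q = N(−d₂) = N(0.04) = 0.5160

0.5160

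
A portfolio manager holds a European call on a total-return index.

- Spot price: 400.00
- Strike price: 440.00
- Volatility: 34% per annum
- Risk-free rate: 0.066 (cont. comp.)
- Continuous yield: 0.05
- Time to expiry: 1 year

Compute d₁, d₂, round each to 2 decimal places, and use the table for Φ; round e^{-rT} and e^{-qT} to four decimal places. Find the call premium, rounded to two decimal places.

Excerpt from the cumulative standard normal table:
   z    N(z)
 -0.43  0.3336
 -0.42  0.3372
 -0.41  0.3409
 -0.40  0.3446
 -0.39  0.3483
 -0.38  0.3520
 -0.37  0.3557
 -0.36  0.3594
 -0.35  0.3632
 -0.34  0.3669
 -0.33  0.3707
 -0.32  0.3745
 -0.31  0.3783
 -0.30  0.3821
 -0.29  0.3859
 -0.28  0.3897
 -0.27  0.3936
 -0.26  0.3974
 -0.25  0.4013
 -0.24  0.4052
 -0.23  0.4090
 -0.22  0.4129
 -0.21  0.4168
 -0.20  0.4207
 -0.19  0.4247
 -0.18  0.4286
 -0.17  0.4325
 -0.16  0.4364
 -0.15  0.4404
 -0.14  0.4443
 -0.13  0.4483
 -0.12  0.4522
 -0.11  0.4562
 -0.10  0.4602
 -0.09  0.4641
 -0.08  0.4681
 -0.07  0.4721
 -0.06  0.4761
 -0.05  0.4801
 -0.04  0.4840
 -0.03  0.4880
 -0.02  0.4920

39.21

σ√T = 0.34·√1 = 0.3400
d₁ = [ln(400/440) + (0.066 − 0.05 + 0.34²/2)·1] / 0.3400 = [-0.0953 + 0.0738] / 0.3400 = -0.0633 ⇒ -0.06
d₂ = d₁ − σ√T = -0.0633 − 0.3400 = -0.4033 ⇒ -0.40
e^(−qT) = e^(−0.05·1) = 0.9512;  e^(−rT) = e^(−0.066·1) = 0.9361
C = 400·0.9512·N(-0.06) − 440·0.9361·N(-0.40) = 400·0.9512·0.4761 − 440·0.9361·0.3446 = 181.1465 − 141.9352 = 39.2113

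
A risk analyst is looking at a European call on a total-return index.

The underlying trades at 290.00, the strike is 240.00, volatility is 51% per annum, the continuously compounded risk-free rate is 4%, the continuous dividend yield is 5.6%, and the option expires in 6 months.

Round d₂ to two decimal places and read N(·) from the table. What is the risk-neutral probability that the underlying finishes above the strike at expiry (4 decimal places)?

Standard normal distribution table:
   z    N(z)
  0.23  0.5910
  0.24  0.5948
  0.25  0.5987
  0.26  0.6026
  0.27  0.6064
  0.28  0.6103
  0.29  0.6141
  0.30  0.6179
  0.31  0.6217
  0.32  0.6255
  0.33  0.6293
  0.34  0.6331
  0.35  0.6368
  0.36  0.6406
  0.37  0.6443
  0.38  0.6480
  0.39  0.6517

σ√T = 0.51 × 0.7071 = 0.3606
d₁ = [ln(290/240) + (0.04 − 0.056 + 0.51²/2)·0.5] / 0.3606 = [0.1892 + 0.0570] / 0.3606 = 0.6829 ≈ 0.68
d₂ = d₁ − σ√T = 0.6829 − 0.3606 = 0.3223 ≈ 0.32
Risk-neutral Pr[S_T > K] = N(d₂) = N(0.32) = 0.6255

0.6255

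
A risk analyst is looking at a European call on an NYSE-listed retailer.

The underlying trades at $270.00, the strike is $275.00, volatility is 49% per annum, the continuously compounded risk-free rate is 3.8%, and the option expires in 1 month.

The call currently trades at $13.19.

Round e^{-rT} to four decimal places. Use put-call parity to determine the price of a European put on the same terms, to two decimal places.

$17.31

e^(−rT) = e^(−0.038·0.08333) = 0.9968
Put-call parity: C − P = S − K·e^(−rT) = 270 − 275·0.9968 = 270 − 274.1200 = -4.1200
P = C − (C − P) = 13.19 − (-4.1200) = 17.3100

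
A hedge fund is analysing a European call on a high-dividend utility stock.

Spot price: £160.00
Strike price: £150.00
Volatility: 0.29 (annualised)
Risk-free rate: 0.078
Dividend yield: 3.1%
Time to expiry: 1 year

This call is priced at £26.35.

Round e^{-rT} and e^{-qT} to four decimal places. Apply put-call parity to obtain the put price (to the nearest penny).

e^(−qT) = e^(−0.031·1) = 0.9695;  e^(−rT) = e^(−0.078·1) = 0.9250
Put-call parity: C − P = S·e^(−qT) − K·e^(−rT) = 160·0.9695 − 150·0.9250 = 155.1200 − 138.7500 = 16.3700
P = C − (C − P) = 26.35 − (16.3700) = 9.9800

£9.98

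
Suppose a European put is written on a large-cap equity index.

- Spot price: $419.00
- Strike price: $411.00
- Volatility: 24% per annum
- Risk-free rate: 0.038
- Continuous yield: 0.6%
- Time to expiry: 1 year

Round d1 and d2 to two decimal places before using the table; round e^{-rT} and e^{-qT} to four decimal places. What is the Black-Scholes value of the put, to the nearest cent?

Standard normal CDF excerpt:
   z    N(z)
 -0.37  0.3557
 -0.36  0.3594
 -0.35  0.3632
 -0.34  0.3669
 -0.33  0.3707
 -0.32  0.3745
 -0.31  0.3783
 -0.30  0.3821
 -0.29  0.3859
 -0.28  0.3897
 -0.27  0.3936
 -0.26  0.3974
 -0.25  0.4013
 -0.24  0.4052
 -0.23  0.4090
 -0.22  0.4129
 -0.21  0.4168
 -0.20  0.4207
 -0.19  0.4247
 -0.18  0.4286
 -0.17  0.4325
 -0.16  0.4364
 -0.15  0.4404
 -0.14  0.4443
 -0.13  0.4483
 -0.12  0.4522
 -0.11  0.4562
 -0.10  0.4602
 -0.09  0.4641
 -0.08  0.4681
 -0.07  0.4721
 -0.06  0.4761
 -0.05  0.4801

σ√T = 0.24·√1 = 0.2400
ln(S/K) + (r − q + σ²/2)T = ln(419/411) + (0.038 − 0.006 + 0.24²/2)·1 = 0.0193 + 0.0608 = 0.0801
d₁ = 0.0801 / 0.2400 = 0.3337 → 0.33
d₂ = d₁ − σ√T = 0.3337 − 0.2400 = 0.0937 → 0.09
exp(−qT) = exp(−0.006·1) = 0.9940;  exp(−rT) = exp(−0.038·1) = 0.9627
N(−d₂) = N(-0.09) = 0.4641;  N(−d₁) = N(-0.33) = 0.3707
P = 411·0.9627·0.4641 − 419·0.9940·0.3707 = 183.6303 − 154.3914 = 29.2389

$29.24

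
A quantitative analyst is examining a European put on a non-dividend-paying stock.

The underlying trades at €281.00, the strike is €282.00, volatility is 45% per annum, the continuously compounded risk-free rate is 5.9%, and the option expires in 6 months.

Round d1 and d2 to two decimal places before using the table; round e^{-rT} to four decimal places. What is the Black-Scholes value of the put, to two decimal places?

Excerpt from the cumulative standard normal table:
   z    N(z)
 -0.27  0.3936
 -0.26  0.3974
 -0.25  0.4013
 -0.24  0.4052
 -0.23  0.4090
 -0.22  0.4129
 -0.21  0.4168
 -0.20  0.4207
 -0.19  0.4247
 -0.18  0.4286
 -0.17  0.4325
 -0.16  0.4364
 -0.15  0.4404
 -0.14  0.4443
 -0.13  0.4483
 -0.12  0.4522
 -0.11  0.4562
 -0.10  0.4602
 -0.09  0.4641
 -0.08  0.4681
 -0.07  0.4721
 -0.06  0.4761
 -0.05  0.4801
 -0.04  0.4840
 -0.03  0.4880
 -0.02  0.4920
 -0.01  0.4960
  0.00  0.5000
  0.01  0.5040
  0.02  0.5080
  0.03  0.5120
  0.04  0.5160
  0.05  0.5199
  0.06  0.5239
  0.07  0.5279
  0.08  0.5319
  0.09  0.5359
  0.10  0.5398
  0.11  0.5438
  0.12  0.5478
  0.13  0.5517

σ√T = 0.45 × 0.7071 = 0.3182
d₁ = [ln(281/282) + (0.059 + 0.45²/2)·0.5] / 0.3182 = [-0.0036 + 0.0801] / 0.3182 = 0.2406 which rounds to 0.24
d₂ = d₁ − σ√T = 0.2406 − 0.3182 = -0.0776 which rounds to -0.08
e^(−rT) = e^(−0.059·0.5) = 0.9709
N(−d₂) = N(0.08) = 0.5319;  N(−d₁) = N(-0.24) = 0.4052
P = 282·0.9709·0.5319 − 281·0.4052 = 145.6309 − 113.8612 = 31.7697

€31.77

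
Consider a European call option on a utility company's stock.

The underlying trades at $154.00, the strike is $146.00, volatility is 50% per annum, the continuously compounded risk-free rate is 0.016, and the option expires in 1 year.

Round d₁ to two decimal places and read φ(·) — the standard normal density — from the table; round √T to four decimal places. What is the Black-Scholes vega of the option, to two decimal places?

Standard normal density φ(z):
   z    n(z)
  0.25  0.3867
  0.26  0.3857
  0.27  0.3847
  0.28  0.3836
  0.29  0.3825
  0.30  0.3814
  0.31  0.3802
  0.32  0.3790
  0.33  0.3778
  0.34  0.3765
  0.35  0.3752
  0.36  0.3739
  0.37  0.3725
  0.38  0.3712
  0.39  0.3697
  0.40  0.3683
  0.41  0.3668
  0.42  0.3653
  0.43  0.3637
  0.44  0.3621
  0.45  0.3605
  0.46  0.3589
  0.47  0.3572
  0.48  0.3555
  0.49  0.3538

σ√T = 0.5 × 1.0000 = 0.5000
d₁ = [ln(154/146) + (0.016 + ½·0.5²)·1] / (σ√T) = (0.0533 + 0.1410) / 0.5000 = 0.3887 ≈ 0.39
√T = √1 = 1.0000
φ(d₁) = φ(0.39) = 0.3697
vega = S·φ(d₁)·√T = 154·0.3697·1.0000 = 56.9338

56.93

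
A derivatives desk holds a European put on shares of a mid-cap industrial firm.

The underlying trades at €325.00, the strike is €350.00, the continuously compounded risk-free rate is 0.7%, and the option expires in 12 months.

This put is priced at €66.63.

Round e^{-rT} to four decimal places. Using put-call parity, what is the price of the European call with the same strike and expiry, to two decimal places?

€44.08

exp(−rT) = exp(−0.007·1) = 0.9930
Put-call parity: C − P = S − K·e^(−rT) = 325 − 350·0.9930 = 325 − 347.5500 = -22.5500
C = P + (C − P) = 66.63 + (-22.5500) = 44.0800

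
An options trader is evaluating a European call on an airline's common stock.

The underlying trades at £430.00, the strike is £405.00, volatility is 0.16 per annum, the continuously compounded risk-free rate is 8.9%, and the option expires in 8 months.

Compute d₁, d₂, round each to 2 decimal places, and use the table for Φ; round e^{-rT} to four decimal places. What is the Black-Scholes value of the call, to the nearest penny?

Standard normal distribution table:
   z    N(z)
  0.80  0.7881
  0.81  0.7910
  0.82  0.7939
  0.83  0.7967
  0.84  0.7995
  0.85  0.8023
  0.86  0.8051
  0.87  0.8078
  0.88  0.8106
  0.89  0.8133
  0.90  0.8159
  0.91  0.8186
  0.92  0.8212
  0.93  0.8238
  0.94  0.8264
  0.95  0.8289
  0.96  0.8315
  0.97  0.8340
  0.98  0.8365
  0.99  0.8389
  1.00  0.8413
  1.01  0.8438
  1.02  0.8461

£53.48

T = 0.6667;  σ√T = 0.1306
ln(S/K) + (r + σ²/2)T = ln(430/405) + (0.089 + 0.16²/2)·0.6667 = 0.0599 + 0.0679 = 0.1278
d₁ = 0.1278 / 0.1306 = 0.9780 ≈ 0.98
d₂ = d₁ − σ√T = 0.9780 − 0.1306 = 0.8474 ≈ 0.85
exp(−rT) = exp(−0.089·0.6667) = 0.9424
N(d₁) = N(0.98) = 0.8365;  N(d₂) = N(0.85) = 0.8023
C = 430·0.8365 − 405·0.9424·0.8023 = 359.6950 − 306.2154 = 53.4796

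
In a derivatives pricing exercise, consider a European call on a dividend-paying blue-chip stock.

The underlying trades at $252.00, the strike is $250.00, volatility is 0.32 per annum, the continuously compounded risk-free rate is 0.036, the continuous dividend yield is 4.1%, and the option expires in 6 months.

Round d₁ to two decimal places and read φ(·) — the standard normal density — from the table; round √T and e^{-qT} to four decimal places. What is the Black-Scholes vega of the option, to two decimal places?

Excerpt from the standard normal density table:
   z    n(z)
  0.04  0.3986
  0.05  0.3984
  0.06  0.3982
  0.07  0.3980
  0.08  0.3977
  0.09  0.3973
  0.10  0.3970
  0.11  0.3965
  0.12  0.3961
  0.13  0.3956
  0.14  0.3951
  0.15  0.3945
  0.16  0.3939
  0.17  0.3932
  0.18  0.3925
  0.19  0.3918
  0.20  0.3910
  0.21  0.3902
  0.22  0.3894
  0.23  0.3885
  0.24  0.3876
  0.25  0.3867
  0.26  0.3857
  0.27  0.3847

σ√T = 0.32·√0.5 = 0.2263
ln(S/K) + (r − q + σ²/2)T = ln(252/250) + (0.036 − 0.041 + 0.32²/2)·0.5 = 0.0080 + 0.0231 = 0.0311
d₁ = 0.0311 / 0.2263 = 0.1373 which rounds to 0.14
√T = √0.5 = 0.7071
φ(d₁) = φ(0.14) = 0.3951
exp(−qT) = exp(−0.041·0.5) = 0.9797
vega = S·exp(−qT)·φ(d₁)·√T = 252·0.9797·0.3951·0.7071 = 68.9734
(Call and put vega coincide under Black-Scholes.)

68.97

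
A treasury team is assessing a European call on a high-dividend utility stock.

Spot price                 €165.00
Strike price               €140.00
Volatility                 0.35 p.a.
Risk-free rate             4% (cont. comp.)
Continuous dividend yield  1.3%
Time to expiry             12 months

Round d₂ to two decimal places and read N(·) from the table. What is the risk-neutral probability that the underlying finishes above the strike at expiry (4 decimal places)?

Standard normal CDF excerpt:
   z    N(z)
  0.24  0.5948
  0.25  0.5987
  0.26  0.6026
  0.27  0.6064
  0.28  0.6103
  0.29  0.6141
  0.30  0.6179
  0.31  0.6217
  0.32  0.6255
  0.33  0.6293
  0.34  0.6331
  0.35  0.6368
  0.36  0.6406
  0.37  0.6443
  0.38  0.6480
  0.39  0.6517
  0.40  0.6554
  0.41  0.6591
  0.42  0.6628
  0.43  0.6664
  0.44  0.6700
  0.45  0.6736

T = 1;  σ√T = 0.3500
d₁ = [ln(165/140) + (0.04 − 0.013 + ½·0.35²)·1] / (σ√T) = (0.1643 + 0.0882) / 0.3500 = 0.7216 → 0.72
d₂ = 0.7216 − 0.3500 = 0.3716 → 0.37
Risk-neutral Pr[S_T > K] = N(d₂) = N(0.37) = 0.6443

0.6443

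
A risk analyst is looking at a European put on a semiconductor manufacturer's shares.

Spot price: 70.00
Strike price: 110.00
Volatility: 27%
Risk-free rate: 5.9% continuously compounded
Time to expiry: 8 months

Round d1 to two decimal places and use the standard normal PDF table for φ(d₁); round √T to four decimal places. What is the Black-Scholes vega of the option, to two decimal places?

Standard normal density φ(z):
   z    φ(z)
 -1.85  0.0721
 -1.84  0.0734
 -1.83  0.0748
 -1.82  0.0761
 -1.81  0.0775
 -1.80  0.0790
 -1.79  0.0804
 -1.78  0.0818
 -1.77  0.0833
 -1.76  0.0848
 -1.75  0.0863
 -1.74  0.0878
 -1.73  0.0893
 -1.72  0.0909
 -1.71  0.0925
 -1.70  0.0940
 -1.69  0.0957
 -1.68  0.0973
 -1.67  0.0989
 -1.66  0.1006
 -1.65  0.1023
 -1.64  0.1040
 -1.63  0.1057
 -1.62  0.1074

4.85

σ√T = 0.27 × 0.8165 = 0.2205
d₁ = [ln(70/110) + (0.059 + 0.27²/2)·0.6667] / 0.2205 = [-0.4520 + 0.0636] / 0.2205 = -1.7616 ⇒ -1.76
√T = √0.6667 = 0.8165
φ(d₁) = φ(-1.76) = 0.0848
vega = S·φ(d₁)·√T = 70·0.0848·0.8165 = 4.8467
(Vega is the same for a European call and put with the same parameters.)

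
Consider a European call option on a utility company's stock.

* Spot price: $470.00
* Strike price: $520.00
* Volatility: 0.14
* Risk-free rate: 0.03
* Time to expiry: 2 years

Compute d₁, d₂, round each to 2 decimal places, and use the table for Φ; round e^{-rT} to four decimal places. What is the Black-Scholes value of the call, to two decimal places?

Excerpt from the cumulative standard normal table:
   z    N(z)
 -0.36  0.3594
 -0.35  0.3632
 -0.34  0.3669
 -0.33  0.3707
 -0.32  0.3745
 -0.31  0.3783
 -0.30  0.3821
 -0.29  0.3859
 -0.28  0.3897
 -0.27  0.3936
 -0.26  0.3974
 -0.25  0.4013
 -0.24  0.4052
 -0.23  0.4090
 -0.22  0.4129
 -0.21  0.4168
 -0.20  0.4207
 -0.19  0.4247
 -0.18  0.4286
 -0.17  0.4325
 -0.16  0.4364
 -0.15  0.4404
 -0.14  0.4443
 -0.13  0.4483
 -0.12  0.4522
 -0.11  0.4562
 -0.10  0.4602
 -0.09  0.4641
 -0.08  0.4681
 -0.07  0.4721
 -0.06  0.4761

$29.15

σ√T = 0.14·√2 = 0.1980
d₁ = [ln(470/520) + (0.03 + 0.14²/2)·2] / 0.1980 = [-0.1011 + 0.0796] / 0.1980 = -0.1086 → -0.11
d₂ = d₁ − σ√T = -0.1086 − 0.1980 = -0.3066 → -0.31
exp(−rT) = exp(−0.03·2) = 0.9418
N(d₁) = N(-0.11) = 0.4562;  N(d₂) = N(-0.31) = 0.3783
C = 470·0.4562 − 520·0.9418·0.3783 = 214.4140 − 185.2671 = 29.1469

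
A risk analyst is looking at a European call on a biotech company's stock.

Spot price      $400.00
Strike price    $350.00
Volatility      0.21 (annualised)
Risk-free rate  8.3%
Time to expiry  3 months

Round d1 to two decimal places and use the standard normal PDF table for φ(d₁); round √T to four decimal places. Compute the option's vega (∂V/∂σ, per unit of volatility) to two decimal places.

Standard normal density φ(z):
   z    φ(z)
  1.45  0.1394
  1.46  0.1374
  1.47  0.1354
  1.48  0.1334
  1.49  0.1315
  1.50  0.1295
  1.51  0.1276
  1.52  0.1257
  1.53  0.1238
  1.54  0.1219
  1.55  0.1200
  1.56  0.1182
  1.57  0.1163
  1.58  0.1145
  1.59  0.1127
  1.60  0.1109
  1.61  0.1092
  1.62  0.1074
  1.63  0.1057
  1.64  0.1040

σ√T = 0.21·√0.25 = 0.1050
d₁ = [ln(400/350) + (0.083 + 0.21²/2)·0.25] / 0.1050 = [0.1335 + 0.0263] / 0.1050 = 1.5218 which rounds to 1.52
√T = √0.25 = 0.5000
φ(d₁) = φ(1.52) = 0.1257
vega = S·φ(d₁)·√T = 400·0.1257·0.5000 = 25.1400

25.14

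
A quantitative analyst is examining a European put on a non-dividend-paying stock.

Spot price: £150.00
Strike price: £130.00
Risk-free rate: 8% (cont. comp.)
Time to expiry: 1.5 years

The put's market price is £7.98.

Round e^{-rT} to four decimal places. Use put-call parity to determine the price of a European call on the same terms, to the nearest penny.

exp(−rT) = exp(−0.08·1.5) = 0.8869
Put-call parity: C − P = S − K·e^(−rT) = 150 − 130·0.8869 = 150 − 115.2970 = 34.7030
C = P + (C − P) = 7.98 + (34.7030) = 42.6830

£42.68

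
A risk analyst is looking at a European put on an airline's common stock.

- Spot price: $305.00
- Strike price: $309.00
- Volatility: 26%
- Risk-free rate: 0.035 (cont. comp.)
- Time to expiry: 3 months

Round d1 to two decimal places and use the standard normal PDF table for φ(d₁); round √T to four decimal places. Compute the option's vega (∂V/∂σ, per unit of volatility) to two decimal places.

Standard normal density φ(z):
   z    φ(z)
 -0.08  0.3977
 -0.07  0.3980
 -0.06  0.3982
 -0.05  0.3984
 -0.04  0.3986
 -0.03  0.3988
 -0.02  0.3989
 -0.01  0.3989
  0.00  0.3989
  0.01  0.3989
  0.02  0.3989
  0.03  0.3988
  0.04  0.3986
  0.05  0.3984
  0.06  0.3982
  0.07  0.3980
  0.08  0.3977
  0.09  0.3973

σ√T = 0.26·√0.25 = 0.1300
ln(S/K) + (r + σ²/2)T = ln(305/309) + (0.035 + 0.26²/2)·0.25 = -0.0130 + 0.0172 = 0.0042
d₁ = 0.0042 / 0.1300 = 0.0321 ⇒ 0.03
√T = √0.25 = 0.5000
φ(d₁) = φ(0.03) = 0.3988
vega = S·φ(d₁)·√T = 305·0.3988·0.5000 = 60.8170
(The call has the same vega.)

60.82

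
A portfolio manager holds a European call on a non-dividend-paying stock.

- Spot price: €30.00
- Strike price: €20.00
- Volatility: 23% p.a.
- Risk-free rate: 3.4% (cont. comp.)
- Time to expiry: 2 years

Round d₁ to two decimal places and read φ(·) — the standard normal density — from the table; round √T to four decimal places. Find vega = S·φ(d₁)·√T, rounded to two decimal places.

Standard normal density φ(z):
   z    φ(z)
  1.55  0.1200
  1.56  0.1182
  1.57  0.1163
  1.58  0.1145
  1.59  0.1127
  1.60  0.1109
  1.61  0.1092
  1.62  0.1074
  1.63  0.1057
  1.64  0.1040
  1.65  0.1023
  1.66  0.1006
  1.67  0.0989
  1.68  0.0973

4.56

σ√T = 0.23·√2 = 0.3253
d₁ = [ln(30/20) + (0.034 + 0.23²/2)·2] / 0.3253 = [0.4055 + 0.1209] / 0.3253 = 1.6182 ≈ 1.62
√T = √2 = 1.4142
φ(d₁) = φ(1.62) = 0.1074
vega = S·φ(d₁)·√T = 30·0.1074·1.4142 = 4.5566
(The put has the same vega.)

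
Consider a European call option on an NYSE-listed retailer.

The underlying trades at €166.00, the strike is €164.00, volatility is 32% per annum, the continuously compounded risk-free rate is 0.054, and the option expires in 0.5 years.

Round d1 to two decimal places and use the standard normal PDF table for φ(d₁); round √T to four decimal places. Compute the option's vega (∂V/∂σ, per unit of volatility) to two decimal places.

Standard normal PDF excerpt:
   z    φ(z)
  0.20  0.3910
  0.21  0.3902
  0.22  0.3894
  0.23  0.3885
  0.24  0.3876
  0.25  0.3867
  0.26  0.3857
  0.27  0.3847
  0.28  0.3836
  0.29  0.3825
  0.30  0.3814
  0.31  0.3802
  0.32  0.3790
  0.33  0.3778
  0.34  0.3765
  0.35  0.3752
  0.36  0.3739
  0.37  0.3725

44.90

σ√T = 0.32 × 0.7071 = 0.2263
d₁ = [ln(166/164) + (0.054 + 0.32²/2)·0.5] / 0.2263 = [0.0121 + 0.0526] / 0.2263 = 0.2860 which rounds to 0.29
√T = √0.5 = 0.7071
φ(d₁) = φ(0.29) = 0.3825
vega = S·φ(d₁)·√T = 166·0.3825·0.7071 = 44.8973
(Call and put vega coincide under Black-Scholes.)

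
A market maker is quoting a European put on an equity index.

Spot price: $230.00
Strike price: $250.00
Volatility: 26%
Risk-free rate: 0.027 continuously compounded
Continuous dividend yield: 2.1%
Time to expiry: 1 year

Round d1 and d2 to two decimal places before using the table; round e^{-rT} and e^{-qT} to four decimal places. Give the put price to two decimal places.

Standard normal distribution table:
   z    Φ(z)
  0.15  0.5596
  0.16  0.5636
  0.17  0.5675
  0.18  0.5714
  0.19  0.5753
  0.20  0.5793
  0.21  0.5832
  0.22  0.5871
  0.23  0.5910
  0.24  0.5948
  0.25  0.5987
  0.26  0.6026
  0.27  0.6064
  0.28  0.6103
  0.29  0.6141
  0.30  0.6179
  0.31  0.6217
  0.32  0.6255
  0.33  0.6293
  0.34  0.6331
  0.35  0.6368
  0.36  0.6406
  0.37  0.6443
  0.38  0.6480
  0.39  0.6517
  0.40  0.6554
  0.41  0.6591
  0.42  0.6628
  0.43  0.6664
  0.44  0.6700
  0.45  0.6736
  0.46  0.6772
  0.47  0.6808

$34.36

σ√T = 0.26·√1 = 0.2600
d₁ = [ln(230/250) + (0.027 − 0.021 + 0.26²/2)·1] / 0.2600 = [-0.0834 + 0.0398] / 0.2600 = -0.1676 → -0.17
d₂ = d₁ − σ√T = -0.1676 − 0.2600 = -0.4276 → -0.43
e^(−qT) = e^(−0.021·1) = 0.9792;  e^(−rT) = e^(−0.027·1) = 0.9734
P = 250·0.9734·N(0.43) − 230·0.9792·N(0.17) = 250·0.9734·0.6664 − 230·0.9792·0.5675 = 162.1684 − 127.8101 = 34.3584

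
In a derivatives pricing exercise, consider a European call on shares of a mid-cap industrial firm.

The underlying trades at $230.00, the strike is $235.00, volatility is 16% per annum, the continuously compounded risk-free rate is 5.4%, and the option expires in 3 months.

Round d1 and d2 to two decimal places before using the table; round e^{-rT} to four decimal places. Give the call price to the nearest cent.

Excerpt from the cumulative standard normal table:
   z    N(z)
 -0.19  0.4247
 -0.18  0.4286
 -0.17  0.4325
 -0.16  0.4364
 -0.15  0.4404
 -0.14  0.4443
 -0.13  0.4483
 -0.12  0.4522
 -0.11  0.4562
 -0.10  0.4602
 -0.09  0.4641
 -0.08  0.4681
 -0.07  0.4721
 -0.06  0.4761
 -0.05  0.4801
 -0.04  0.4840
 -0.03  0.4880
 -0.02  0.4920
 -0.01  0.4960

σ√T = 0.16·√0.25 = 0.0800
d₁ = [ln(230/235) + (0.054 + 0.16²/2)·0.25] / 0.0800 = [-0.0215 + 0.0167] / 0.0800 = -0.0601 → -0.06
d₂ = d₁ − σ√T = -0.0601 − 0.0800 = -0.1401 → -0.14
e^(−rT) = e^(−0.054·0.25) = 0.9866
N(d₁) = N(-0.06) = 0.4761;  N(d₂) = N(-0.14) = 0.4443
C = 230·0.4761 − 235·0.9866·0.4443 = 109.5030 − 103.0114 = 6.4916

$6.49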